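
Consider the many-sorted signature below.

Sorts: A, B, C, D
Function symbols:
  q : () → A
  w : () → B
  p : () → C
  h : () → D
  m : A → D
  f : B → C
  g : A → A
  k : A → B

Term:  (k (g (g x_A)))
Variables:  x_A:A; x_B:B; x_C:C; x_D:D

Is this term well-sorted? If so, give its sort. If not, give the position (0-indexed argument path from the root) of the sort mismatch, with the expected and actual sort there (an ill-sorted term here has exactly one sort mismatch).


well-sorted; sort = B

      x_A : A
    (g x_A) : A
  (g (g x_A)) : A
(k (g (g x_A))) : B


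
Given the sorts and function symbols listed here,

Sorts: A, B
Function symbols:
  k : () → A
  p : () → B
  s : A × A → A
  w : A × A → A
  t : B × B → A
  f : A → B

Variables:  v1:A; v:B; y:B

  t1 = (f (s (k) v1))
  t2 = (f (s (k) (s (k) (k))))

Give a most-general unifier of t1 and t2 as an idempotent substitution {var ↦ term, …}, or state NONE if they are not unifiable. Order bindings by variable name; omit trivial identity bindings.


{v1 ↦ (s (k) (k))}


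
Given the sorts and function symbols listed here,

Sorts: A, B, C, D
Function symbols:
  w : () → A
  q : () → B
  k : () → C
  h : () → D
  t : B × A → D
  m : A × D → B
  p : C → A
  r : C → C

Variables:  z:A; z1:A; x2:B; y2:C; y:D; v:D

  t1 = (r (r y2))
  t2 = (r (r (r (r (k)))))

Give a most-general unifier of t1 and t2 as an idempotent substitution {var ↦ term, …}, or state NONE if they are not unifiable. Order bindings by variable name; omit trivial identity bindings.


{y2 ↦ (r (r (k)))}


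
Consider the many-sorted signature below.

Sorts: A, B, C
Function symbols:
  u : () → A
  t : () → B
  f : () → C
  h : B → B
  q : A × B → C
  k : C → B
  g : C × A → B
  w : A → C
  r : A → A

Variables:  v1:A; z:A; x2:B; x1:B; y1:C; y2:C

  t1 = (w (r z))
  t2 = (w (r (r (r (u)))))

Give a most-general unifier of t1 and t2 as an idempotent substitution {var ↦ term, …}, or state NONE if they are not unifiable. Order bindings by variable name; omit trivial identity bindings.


{z ↦ (r (r (u)))}


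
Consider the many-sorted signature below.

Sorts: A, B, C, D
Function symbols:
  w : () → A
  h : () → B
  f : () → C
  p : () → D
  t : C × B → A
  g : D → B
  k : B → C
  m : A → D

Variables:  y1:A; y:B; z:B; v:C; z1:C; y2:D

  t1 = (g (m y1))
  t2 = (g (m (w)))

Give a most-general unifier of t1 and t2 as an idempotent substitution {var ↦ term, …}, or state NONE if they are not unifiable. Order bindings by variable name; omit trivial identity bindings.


{y1 ↦ (w)}


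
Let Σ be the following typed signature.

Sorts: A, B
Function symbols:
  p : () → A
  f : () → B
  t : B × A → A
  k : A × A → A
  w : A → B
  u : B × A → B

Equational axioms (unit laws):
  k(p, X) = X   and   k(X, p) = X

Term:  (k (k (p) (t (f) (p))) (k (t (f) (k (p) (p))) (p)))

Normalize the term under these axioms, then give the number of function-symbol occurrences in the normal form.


1. (k (k (p) (t (f) (p))) (k (t (f) (k (p) (p))) (p)))  →  (k (t (f) (p)) (k (t (f) (k (p) (p))) (p)))
2. (k (t (f) (p)) (k (t (f) (k (p) (p))) (p)))  →  (k (t (f) (p)) (t (f) (k (p) (p))))
3. (k (t (f) (p)) (t (f) (k (p) (p))))  →  (k (t (f) (p)) (t (f) (p)))
normal form: (k (t (f) (p)) (t (f) (p)))

size = 7


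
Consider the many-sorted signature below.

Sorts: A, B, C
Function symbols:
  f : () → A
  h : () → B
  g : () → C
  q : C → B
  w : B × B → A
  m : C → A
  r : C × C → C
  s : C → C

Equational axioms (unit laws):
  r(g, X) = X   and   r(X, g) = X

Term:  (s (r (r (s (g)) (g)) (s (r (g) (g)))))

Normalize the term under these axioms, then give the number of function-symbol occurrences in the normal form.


1. (s (r (r (s (g)) (g)) (s (r (g) (g)))))  →  (s (r (s (g)) (s (r (g) (g)))))
2. (s (r (s (g)) (s (r (g) (g)))))  →  (s (r (s (g)) (s (g))))
normal form: (s (r (s (g)) (s (g))))

size = 6


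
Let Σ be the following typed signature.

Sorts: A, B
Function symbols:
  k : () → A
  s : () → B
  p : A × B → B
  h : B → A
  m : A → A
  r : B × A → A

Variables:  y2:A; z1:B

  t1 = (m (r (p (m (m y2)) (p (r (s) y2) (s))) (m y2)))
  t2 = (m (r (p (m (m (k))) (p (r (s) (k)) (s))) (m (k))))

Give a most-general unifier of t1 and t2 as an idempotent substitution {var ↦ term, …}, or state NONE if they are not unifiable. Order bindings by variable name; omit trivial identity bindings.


{y2 ↦ (k)}


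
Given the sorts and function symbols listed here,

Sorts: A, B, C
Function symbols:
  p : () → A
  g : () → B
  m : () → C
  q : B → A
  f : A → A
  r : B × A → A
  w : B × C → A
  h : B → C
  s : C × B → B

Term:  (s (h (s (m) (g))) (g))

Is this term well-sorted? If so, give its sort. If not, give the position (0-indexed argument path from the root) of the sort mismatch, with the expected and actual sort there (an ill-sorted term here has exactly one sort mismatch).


well-sorted; sort = B

      (m) : C
      (g) : B
    (s (m) (g)) : B
  (h (s (m) (g))) : C
  (g) : B
(s (h (s (m) (g))) (g)) : B


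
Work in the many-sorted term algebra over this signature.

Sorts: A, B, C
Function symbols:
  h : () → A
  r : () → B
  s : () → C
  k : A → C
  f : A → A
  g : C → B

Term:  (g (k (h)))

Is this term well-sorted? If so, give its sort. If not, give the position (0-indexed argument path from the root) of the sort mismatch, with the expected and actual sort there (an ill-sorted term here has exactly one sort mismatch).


well-sorted; sort = B

    (h) : A
  (k (h)) : C
(g (k (h))) : B


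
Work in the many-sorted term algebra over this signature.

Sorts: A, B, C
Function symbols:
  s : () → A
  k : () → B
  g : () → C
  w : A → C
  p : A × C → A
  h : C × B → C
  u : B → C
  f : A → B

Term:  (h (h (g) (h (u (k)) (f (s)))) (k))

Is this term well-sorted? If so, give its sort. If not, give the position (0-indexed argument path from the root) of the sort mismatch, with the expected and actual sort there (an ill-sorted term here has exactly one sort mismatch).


    (g) : C
        (k) : B
      (u (k)) : C
        (s) : A
      (f (s)) : B
    (h (u (k)) (f (s))) : C
  (h (g) (h (u (k)) (f (s)))) : ✗ arg 1 at [0, 1] has sort C, expected B
  (k) : B

ill-sorted at position [0, 1]: expected B, got C


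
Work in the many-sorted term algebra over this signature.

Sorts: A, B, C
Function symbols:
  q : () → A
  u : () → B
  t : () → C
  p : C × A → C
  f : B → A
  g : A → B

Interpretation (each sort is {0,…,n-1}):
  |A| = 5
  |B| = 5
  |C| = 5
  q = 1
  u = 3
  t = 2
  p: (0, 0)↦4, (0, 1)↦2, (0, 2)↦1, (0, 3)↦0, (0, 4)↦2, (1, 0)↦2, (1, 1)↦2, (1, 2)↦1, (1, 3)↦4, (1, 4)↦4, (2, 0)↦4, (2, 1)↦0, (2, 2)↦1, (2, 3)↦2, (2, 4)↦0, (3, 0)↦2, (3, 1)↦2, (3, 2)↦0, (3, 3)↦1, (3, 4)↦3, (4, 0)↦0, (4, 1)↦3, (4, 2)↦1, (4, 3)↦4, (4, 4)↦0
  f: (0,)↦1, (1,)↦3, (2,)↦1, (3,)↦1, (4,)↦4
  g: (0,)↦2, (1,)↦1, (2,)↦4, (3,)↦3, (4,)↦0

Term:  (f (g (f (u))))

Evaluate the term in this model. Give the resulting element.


  u = 3
  (f (u)) = f(3,) = 1
  (g (f (u))) = g(1,) = 1
  (f (g (f (u)))) = f(1,) = 3

value = 3


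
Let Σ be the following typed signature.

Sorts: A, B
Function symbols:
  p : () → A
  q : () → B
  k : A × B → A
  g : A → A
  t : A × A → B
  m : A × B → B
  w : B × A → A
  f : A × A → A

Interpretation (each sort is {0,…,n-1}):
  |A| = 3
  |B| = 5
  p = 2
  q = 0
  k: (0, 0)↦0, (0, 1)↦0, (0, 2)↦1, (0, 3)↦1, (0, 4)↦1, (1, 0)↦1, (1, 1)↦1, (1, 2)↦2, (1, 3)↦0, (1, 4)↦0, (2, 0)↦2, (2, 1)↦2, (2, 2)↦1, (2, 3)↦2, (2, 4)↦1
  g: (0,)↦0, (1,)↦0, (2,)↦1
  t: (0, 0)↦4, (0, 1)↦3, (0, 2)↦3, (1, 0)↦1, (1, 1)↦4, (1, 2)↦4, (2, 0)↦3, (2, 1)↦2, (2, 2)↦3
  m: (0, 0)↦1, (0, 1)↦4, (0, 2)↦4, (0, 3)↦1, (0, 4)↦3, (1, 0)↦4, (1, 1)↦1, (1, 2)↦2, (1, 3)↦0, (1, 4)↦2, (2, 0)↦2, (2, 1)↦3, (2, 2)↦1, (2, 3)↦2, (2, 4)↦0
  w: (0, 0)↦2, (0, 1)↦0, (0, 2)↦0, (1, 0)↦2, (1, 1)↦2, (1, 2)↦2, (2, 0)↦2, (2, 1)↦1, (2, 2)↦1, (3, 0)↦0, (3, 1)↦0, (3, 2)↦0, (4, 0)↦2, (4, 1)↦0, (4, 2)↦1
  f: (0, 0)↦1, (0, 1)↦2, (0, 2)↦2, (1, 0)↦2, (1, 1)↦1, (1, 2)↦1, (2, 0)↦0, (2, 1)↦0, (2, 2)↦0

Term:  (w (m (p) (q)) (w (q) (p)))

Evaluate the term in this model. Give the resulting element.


  p = 2
  q = 0
  (m (p) (q)) = m(2, 0) = 2
  q = 0
  p = 2
  (w (q) (p)) = w(0, 2) = 0
  (w (m (p) (q)) (w (q) (p))) = w(2, 0) = 2

value = 2


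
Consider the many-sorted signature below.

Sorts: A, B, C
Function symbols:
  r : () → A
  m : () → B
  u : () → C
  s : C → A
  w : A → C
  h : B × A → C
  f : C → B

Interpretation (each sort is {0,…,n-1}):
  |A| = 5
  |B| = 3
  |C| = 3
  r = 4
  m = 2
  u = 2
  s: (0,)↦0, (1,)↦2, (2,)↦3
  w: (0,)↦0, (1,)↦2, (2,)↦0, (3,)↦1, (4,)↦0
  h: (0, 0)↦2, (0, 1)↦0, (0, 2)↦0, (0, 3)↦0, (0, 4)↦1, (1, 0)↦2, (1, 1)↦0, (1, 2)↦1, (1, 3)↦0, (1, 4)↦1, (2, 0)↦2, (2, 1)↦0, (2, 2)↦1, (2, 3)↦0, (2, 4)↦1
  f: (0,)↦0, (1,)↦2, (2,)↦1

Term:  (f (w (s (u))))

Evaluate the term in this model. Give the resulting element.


  u = 2
  (s (u)) = s(2,) = 3
  (w (s (u))) = w(3,) = 1
  (f (w (s (u)))) = f(1,) = 2

value = 2


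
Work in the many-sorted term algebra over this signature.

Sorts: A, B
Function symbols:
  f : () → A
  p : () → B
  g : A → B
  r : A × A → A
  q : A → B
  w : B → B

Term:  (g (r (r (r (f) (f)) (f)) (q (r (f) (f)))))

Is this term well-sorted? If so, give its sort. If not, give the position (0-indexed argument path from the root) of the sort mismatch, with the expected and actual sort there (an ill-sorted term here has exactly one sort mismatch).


        (f) : A
        (f) : A
      (r (f) (f)) : A
      (f) : A
    (r (r (f) (f)) (f)) : A
        (f) : A
        (f) : A
      (r (f) (f)) : A
    (q (r (f) (f))) : B
  (r (r (r (f) (f)) (f)) (q (r (f) (f)))) : ✗ arg 1 at [0, 1] has sort B, expected A

ill-sorted at position [0, 1]: expected A, got B


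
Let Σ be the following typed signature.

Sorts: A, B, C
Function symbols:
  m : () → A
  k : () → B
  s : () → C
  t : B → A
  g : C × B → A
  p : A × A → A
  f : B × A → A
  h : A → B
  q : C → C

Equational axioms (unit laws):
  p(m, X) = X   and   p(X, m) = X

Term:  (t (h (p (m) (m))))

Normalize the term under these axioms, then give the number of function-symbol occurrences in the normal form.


size = 3

1. (t (h (p (m) (m))))  →  (t (h (m)))
normal form: (t (h (m)))


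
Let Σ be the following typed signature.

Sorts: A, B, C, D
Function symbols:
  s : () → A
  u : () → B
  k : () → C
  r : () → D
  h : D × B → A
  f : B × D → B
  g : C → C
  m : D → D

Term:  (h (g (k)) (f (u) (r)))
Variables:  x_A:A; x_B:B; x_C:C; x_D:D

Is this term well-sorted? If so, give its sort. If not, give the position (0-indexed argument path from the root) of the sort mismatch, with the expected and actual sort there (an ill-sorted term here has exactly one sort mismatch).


    (k) : C
  (g (k)) : C
    (u) : B
    (r) : D
  (f (u) (r)) : B
(h (g (k)) (f (u) (r))) : ✗ arg 0 at [0] has sort C, expected D

ill-sorted at position [0]: expected D, got C


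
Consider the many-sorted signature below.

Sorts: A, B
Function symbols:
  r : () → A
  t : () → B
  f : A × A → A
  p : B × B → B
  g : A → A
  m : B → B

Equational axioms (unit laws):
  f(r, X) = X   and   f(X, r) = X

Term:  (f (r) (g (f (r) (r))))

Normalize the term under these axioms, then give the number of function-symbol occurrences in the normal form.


1. (f (r) (g (f (r) (r))))  →  (g (f (r) (r)))
2. (g (f (r) (r)))  →  (g (r))
normal form: (g (r))

size = 2


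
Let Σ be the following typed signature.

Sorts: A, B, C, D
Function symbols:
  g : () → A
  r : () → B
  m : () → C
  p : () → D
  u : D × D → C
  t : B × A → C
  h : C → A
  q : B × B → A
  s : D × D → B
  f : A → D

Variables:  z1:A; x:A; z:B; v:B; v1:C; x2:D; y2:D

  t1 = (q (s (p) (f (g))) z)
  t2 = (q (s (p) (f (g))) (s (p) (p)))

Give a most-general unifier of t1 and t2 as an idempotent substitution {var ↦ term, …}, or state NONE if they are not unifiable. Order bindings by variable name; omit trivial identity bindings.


{z ↦ (s (p) (p))}


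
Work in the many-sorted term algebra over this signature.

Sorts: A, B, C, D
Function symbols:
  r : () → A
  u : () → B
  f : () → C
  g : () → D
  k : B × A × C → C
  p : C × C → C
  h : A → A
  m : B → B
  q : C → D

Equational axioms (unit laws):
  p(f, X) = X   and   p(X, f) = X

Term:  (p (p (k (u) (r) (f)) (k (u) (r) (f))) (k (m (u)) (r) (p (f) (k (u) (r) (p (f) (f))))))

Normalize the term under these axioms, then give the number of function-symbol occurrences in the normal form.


size = 18

1. (p (p (k (u) (r) (f)) (k (u) (r) (f))) (k (m (u)) (r) (p (f) (k (u) (r) (p (f) (f))))))  →  (p (p (k (u) (r) (f)) (k (u) (r) (f))) (k (m (u)) (r) (k (u) (r) (p (f) (f)))))
2. (p (p (k (u) (r) (f)) (k (u) (r) (f))) (k (m (u)) (r) (k (u) (r) (p (f) (f)))))  →  (p (p (k (u) (r) (f)) (k (u) (r) (f))) (k (m (u)) (r) (k (u) (r) (f))))
normal form: (p (p (k (u) (r) (f)) (k (u) (r) (f))) (k (m (u)) (r) (k (u) (r) (f))))


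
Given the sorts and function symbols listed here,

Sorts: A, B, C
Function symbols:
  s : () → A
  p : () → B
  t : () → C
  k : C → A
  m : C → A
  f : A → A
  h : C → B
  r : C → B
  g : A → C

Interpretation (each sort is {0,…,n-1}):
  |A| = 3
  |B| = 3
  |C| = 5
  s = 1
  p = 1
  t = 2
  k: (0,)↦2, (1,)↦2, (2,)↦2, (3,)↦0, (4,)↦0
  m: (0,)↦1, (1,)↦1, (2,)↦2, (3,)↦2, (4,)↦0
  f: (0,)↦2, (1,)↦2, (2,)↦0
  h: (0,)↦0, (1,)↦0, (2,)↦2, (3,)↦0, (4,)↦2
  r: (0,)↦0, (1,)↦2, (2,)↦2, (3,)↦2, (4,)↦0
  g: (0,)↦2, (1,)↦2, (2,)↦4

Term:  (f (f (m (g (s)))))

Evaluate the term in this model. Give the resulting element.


  s = 1
  (g (s)) = g(1,) = 2
  (m (g (s))) = m(2,) = 2
  (f (m (g (s)))) = f(2,) = 0
  (f (f (m (g (s))))) = f(0,) = 2

value = 2


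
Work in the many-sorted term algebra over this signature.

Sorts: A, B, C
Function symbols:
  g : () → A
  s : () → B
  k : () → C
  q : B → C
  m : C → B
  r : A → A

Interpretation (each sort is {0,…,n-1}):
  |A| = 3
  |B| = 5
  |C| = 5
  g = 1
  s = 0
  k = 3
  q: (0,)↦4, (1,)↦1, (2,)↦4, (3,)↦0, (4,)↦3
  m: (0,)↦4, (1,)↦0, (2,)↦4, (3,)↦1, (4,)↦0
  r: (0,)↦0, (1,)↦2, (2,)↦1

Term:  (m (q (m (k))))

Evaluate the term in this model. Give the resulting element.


value = 0

  k = 3
  (m (k)) = m(3,) = 1
  (q (m (k))) = q(1,) = 1
  (m (q (m (k)))) = m(1,) = 0


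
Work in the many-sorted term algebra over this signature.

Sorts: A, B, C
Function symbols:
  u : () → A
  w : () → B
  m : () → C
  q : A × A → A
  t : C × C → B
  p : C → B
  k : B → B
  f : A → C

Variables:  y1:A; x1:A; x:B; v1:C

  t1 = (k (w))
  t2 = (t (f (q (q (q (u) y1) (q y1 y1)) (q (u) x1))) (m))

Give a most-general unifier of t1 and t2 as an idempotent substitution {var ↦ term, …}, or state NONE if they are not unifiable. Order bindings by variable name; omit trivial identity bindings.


NONE (not unifiable)

head clash or occurs-check failure — not unifiable


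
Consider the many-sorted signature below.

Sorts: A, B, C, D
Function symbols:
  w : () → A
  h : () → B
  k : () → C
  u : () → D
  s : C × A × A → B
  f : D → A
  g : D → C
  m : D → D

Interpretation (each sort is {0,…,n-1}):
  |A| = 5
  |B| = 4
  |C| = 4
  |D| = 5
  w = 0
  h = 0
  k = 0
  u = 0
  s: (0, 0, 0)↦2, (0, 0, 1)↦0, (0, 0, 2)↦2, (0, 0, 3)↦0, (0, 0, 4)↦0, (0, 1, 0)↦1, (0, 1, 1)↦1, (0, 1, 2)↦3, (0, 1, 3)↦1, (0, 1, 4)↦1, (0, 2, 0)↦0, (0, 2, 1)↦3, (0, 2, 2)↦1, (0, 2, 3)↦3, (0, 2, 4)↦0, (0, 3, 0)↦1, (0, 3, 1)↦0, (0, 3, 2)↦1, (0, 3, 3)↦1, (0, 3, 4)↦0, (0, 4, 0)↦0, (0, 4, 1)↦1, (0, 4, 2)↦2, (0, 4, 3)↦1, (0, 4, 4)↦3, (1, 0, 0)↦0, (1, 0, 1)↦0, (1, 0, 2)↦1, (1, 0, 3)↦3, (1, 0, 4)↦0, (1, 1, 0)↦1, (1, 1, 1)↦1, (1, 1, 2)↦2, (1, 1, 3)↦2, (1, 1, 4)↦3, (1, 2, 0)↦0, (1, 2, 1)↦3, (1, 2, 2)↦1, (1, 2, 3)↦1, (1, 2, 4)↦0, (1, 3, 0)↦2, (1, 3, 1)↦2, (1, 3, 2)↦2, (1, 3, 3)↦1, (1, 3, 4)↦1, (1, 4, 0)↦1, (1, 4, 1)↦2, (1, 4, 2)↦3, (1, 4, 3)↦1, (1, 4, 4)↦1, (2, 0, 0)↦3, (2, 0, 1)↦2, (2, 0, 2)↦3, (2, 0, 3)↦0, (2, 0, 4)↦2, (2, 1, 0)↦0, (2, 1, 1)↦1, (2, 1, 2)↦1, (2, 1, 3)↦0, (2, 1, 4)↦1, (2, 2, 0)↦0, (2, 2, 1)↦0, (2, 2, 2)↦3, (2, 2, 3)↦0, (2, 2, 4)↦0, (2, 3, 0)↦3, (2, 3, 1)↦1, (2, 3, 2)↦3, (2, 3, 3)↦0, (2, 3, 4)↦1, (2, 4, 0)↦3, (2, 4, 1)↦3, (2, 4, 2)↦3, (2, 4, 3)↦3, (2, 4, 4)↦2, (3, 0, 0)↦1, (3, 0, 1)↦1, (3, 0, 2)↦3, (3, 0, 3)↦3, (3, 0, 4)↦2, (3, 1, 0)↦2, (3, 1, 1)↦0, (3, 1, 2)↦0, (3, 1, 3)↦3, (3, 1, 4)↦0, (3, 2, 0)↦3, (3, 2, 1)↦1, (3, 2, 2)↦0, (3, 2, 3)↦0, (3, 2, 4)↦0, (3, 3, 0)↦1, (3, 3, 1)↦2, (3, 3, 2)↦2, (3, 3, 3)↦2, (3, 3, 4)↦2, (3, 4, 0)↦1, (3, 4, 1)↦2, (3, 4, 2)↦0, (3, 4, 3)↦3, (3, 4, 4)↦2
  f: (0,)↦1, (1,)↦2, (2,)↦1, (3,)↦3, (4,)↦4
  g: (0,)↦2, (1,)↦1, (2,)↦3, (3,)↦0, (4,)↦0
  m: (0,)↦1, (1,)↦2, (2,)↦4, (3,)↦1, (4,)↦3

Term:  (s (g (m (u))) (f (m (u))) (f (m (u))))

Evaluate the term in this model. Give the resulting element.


value = 1

  u = 0
  (m (u)) = m(0,) = 1
  (g (m (u))) = g(1,) = 1
  u = 0
  (m (u)) = m(0,) = 1
  (f (m (u))) = f(1,) = 2
  u = 0
  (m (u)) = m(0,) = 1
  (f (m (u))) = f(1,) = 2
  (s (g (m (u))) (f (m (u))) (f (m (u)))) = s(1, 2, 2) = 1


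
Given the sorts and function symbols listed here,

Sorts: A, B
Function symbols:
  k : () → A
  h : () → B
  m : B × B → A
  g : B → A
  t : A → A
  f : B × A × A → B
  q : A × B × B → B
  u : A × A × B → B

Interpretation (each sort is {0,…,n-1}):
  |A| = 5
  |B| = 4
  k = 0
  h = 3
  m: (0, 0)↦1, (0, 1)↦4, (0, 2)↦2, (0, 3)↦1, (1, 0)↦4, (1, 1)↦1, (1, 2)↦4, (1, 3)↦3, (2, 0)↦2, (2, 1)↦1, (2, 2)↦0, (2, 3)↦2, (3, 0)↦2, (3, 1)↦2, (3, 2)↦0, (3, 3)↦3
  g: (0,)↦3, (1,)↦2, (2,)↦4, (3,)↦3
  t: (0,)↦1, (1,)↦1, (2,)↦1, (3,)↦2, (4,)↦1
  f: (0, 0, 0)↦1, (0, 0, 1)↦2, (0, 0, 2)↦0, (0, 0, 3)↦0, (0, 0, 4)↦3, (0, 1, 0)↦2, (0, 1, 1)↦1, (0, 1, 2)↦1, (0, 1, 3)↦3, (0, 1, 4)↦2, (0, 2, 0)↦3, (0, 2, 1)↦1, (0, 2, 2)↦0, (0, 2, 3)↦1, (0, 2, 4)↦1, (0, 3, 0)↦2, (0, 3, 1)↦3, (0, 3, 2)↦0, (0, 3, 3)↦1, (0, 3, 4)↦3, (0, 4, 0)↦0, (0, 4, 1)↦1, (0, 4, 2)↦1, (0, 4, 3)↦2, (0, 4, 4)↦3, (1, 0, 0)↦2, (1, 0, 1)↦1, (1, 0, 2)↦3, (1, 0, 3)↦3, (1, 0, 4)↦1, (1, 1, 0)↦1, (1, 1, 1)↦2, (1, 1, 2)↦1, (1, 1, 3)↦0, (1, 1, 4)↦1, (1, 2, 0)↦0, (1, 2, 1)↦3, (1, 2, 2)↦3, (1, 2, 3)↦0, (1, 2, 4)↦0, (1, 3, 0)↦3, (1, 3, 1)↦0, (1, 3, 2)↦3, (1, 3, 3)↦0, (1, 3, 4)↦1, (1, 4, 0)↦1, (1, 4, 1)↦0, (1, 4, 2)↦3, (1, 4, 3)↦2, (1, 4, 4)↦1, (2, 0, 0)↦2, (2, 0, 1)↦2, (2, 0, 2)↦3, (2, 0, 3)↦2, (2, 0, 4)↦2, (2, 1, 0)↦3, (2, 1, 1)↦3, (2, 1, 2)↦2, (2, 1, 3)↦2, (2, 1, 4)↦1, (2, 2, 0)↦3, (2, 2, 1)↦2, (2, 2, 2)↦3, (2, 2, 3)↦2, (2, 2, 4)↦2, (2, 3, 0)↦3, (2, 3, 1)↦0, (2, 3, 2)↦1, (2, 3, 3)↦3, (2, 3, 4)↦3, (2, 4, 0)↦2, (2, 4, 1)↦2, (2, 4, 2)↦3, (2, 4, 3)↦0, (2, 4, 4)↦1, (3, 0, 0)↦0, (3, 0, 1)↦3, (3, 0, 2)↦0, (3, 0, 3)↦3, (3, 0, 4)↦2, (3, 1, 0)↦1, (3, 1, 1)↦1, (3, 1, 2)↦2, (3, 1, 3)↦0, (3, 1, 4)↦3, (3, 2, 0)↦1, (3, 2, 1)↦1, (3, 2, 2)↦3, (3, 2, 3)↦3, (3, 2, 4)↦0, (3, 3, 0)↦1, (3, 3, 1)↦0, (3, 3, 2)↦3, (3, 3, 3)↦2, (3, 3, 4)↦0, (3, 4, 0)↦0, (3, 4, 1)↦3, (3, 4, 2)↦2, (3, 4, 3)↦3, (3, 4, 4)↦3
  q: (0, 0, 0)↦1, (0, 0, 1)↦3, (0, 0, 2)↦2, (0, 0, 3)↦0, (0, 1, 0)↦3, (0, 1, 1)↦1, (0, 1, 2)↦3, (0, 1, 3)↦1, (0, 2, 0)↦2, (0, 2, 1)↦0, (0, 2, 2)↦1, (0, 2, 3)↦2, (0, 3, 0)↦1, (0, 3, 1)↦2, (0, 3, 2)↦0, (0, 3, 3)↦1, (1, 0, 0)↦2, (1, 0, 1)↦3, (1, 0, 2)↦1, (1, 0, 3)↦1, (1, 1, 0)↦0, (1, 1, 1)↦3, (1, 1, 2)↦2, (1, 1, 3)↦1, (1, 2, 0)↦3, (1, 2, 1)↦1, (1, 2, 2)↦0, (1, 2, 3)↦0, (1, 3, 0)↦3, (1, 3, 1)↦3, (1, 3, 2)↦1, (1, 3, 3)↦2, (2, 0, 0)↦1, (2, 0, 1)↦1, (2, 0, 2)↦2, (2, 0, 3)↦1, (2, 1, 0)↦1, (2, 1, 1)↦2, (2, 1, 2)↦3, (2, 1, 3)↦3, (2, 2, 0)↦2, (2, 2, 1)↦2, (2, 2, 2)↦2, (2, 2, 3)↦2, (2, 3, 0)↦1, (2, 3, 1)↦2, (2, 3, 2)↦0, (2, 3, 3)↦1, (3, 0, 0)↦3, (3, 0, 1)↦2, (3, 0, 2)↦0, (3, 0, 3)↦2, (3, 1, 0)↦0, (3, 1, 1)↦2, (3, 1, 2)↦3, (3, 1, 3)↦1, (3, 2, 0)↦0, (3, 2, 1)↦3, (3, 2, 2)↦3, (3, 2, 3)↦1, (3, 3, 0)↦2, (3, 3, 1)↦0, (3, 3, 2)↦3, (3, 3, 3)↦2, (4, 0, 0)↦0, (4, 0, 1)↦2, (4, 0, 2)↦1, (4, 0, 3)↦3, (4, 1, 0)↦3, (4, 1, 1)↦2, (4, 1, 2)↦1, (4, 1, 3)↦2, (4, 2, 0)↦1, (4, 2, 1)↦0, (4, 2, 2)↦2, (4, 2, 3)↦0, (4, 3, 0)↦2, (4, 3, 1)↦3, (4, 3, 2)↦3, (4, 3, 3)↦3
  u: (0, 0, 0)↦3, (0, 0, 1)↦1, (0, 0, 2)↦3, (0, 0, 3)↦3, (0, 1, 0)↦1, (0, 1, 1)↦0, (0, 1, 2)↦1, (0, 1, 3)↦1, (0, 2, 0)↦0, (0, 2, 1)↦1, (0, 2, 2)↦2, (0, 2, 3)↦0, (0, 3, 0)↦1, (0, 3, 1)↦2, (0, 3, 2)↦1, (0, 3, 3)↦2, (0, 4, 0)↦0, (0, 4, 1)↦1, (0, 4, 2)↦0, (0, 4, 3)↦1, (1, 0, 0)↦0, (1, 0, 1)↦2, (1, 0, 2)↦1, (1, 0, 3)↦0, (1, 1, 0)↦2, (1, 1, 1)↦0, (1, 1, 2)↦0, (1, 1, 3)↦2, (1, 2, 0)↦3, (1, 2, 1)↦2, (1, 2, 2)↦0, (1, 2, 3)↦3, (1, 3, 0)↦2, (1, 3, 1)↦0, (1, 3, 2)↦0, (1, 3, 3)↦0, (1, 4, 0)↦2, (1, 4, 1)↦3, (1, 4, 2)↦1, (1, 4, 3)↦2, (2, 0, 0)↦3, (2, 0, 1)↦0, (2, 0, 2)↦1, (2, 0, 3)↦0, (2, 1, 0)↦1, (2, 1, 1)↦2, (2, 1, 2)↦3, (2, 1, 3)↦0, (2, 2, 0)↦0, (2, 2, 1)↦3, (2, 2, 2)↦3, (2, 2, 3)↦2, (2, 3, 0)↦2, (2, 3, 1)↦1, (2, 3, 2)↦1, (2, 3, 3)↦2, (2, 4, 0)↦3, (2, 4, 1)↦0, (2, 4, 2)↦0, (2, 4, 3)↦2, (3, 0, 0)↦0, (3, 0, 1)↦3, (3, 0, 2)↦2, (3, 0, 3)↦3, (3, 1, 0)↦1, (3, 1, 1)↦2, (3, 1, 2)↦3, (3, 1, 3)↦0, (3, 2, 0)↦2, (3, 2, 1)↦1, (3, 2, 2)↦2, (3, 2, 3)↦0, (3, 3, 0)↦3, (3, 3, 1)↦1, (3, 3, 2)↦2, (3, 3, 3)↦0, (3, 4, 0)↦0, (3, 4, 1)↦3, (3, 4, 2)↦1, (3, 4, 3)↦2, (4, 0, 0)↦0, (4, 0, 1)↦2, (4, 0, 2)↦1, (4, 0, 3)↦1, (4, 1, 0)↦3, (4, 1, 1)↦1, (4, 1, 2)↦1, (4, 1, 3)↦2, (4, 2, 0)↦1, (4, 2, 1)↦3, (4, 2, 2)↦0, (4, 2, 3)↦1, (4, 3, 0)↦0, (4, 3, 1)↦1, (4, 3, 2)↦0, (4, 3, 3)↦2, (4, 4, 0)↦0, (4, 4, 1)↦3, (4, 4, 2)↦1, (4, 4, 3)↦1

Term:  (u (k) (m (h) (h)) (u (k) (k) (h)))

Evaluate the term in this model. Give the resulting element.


value = 2

  k = 0
  h = 3
  h = 3
  (m (h) (h)) = m(3, 3) = 3
  k = 0
  k = 0
  h = 3
  (u (k) (k) (h)) = u(0, 0, 3) = 3
  (u (k) (m (h) (h)) (u (k) (k) (h))) = u(0, 3, 3) = 2


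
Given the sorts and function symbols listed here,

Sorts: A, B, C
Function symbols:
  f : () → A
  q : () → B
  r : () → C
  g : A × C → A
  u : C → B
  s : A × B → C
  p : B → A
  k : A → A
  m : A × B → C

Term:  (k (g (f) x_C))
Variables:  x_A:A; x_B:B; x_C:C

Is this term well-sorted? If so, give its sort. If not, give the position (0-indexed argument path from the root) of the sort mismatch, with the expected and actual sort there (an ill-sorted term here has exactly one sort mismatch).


well-sorted; sort = A

    (f) : A
    x_C : C
  (g (f) x_C) : A
(k (g (f) x_C)) : A


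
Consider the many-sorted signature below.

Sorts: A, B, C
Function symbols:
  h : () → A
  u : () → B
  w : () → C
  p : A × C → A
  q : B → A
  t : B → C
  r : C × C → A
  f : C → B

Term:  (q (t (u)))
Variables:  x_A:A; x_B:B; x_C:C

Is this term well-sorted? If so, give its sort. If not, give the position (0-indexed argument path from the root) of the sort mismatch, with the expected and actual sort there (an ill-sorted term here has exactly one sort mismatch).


ill-sorted at position [0]: expected B, got C

    (u) : B
  (t (u)) : C
(q (t (u))) : ✗ arg 0 at [0] has sort C, expected B


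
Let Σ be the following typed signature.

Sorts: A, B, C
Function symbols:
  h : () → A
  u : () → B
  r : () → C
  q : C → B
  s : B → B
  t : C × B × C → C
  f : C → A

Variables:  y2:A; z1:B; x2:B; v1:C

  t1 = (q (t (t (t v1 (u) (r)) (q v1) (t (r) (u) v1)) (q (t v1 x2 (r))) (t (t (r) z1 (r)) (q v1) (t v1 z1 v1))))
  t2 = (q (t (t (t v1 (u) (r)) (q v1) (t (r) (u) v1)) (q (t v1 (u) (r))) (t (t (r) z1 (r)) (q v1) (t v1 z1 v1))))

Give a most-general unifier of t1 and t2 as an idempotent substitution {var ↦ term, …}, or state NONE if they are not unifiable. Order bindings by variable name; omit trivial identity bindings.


{x2 ↦ (u)}


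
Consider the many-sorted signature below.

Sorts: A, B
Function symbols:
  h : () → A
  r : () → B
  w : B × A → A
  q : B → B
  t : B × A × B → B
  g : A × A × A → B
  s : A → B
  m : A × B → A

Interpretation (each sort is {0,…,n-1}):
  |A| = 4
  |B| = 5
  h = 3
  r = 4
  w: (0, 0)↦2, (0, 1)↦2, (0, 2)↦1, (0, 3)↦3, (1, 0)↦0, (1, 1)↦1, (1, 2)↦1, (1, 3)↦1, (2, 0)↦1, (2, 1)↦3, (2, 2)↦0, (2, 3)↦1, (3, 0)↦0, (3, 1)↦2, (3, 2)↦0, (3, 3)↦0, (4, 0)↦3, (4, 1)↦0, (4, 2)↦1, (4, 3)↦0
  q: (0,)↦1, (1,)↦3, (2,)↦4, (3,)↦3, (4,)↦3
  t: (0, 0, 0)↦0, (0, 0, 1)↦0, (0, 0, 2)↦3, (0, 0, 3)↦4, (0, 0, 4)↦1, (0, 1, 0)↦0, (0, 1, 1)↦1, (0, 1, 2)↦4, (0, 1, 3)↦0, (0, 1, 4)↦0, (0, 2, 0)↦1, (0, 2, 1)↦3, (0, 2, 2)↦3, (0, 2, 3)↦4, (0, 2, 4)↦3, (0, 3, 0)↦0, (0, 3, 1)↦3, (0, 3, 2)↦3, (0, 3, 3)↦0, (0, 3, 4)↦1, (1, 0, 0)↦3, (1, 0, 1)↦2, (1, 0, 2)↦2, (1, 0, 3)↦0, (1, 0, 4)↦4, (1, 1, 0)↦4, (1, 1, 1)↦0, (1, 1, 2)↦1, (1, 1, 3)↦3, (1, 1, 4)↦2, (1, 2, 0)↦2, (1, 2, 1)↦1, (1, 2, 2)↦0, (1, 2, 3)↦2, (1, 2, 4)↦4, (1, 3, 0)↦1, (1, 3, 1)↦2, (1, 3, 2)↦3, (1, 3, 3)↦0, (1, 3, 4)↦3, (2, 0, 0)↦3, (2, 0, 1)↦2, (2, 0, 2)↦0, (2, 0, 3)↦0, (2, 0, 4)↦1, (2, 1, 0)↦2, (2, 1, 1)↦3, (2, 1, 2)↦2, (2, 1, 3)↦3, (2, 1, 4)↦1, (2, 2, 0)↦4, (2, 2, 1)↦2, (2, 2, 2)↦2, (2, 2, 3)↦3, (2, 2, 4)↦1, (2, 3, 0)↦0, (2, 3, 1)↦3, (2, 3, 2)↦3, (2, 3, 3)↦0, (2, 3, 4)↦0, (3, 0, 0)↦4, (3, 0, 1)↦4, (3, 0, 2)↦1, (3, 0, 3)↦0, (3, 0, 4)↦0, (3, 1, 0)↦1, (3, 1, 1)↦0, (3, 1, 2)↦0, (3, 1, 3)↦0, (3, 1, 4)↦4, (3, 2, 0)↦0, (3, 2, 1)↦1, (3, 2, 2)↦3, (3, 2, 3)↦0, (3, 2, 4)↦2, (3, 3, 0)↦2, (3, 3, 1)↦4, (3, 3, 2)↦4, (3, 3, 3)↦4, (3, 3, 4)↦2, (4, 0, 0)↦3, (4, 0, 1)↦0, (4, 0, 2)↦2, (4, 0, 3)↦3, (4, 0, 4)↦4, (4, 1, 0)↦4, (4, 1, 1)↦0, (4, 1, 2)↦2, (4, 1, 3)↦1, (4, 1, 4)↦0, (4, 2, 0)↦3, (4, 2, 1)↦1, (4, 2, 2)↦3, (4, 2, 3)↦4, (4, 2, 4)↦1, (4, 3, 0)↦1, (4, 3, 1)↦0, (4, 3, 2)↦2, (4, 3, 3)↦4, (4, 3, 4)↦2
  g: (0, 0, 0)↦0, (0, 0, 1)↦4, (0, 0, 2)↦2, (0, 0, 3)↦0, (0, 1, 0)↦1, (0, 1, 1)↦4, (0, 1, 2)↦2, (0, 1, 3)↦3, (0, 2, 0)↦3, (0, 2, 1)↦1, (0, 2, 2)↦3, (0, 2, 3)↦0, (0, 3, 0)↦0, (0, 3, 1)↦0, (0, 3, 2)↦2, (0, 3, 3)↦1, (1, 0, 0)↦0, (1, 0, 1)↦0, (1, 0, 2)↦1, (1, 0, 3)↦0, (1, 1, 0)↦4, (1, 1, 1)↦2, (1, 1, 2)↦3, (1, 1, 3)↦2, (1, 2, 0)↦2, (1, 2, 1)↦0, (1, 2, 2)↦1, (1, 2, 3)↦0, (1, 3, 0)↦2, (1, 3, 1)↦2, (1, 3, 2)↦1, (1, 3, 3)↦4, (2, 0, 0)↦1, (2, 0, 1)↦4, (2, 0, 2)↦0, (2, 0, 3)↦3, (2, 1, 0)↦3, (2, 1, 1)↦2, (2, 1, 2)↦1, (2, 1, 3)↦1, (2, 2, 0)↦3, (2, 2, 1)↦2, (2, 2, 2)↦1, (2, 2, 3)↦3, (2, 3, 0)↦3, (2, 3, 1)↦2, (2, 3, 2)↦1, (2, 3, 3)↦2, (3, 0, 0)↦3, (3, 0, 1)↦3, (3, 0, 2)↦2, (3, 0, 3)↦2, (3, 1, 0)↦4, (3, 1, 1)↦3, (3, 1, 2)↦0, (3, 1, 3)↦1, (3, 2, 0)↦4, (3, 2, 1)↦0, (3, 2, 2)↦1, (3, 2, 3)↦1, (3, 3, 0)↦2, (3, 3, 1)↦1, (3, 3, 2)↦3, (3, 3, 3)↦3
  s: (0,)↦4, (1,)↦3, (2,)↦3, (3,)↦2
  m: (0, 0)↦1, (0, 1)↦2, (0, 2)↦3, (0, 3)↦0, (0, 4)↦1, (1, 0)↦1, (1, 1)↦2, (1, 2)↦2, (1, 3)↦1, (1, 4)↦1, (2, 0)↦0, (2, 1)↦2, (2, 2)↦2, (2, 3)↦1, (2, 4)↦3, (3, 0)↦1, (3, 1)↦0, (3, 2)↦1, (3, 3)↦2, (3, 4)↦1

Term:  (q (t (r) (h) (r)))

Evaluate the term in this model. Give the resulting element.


  r = 4
  h = 3
  r = 4
  (t (r) (h) (r)) = t(4, 3, 4) = 2
  (q (t (r) (h) (r))) = q(2,) = 4

value = 4


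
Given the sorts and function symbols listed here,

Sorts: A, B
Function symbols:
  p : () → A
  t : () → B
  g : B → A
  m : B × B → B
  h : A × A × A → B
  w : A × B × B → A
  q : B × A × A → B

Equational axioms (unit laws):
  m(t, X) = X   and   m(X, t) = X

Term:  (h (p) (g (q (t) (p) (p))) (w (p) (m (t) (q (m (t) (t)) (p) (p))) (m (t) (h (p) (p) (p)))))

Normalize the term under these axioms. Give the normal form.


normal form = (h (p) (g (q (t) (p) (p))) (w (p) (q (t) (p) (p)) (h (p) (p) (p))))

1. (h (p) (g (q (t) (p) (p))) (w (p) (m (t) (q (m (t) (t)) (p) (p))) (m (t) (h (p) (p) (p)))))  →  (h (p) (g (q (t) (p) (p))) (w (p) (q (m (t) (t)) (p) (p)) (m (t) (h (p) (p) (p)))))
2. (h (p) (g (q (t) (p) (p))) (w (p) (q (m (t) (t)) (p) (p)) (m (t) (h (p) (p) (p)))))  →  (h (p) (g (q (t) (p) (p))) (w (p) (q (t) (p) (p)) (m (t) (h (p) (p) (p)))))
3. (h (p) (g (q (t) (p) (p))) (w (p) (q (t) (p) (p)) (m (t) (h (p) (p) (p)))))  →  (h (p) (g (q (t) (p) (p))) (w (p) (q (t) (p) (p)) (h (p) (p) (p))))


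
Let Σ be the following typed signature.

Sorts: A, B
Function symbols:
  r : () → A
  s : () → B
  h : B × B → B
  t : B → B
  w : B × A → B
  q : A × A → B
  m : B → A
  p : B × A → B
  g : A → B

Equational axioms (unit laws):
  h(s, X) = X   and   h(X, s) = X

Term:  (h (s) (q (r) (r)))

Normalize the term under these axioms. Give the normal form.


normal form = (q (r) (r))

1. (h (s) (q (r) (r)))  →  (q (r) (r))


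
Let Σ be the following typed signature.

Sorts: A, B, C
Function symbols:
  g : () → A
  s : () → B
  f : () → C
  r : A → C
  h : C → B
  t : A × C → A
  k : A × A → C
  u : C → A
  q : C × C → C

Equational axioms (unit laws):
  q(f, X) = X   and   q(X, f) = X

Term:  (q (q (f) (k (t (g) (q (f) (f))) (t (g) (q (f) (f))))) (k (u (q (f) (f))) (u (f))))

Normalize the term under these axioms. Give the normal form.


normal form = (q (k (t (g) (f)) (t (g) (f))) (k (u (f)) (u (f))))

1. (q (q (f) (k (t (g) (q (f) (f))) (t (g) (q (f) (f))))) (k (u (q (f) (f))) (u (f))))  →  (q (k (t (g) (q (f) (f))) (t (g) (q (f) (f)))) (k (u (q (f) (f))) (u (f))))
2. (q (k (t (g) (q (f) (f))) (t (g) (q (f) (f)))) (k (u (q (f) (f))) (u (f))))  →  (q (k (t (g) (f)) (t (g) (q (f) (f)))) (k (u (q (f) (f))) (u (f))))
3. (q (k (t (g) (f)) (t (g) (q (f) (f)))) (k (u (q (f) (f))) (u (f))))  →  (q (k (t (g) (f)) (t (g) (f))) (k (u (q (f) (f))) (u (f))))
4. (q (k (t (g) (f)) (t (g) (f))) (k (u (q (f) (f))) (u (f))))  →  (q (k (t (g) (f)) (t (g) (f))) (k (u (f)) (u (f))))


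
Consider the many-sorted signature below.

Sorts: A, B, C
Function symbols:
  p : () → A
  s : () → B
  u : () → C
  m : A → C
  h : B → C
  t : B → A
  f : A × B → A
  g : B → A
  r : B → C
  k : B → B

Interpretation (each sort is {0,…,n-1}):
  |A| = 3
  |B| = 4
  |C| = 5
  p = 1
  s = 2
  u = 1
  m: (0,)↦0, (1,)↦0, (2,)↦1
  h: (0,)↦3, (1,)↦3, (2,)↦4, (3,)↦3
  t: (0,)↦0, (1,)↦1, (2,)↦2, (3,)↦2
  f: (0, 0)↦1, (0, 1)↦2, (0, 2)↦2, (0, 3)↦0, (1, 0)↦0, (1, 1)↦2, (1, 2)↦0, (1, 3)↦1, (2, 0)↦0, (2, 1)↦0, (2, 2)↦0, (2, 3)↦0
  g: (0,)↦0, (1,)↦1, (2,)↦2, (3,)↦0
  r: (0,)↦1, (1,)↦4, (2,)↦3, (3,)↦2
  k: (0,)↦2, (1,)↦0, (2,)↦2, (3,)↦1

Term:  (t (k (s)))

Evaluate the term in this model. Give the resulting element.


  s = 2
  (k (s)) = k(2,) = 2
  (t (k (s))) = t(2,) = 2

value = 2


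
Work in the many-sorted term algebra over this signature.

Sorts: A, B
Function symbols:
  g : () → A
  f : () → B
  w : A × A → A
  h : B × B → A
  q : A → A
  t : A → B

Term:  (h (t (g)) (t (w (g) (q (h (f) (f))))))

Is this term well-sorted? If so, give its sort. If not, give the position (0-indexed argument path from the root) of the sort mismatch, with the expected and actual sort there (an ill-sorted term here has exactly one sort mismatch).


well-sorted; sort = A

    (g) : A
  (t (g)) : B
      (g) : A
          (f) : B
          (f) : B
        (h (f) (f)) : A
      (q (h (f) (f))) : A
    (w (g) (q (h (f) (f)))) : A
  (t (w (g) (q (h (f) (f))))) : B
(h (t (g)) (t (w (g) (q (h (f) (f)))))) : A


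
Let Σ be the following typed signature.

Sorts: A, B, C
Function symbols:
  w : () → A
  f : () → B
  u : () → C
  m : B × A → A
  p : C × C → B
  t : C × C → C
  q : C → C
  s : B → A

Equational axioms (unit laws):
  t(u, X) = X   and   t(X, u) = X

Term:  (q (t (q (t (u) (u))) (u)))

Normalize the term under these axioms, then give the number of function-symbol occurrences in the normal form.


1. (q (t (q (t (u) (u))) (u)))  →  (q (q (t (u) (u))))
2. (q (q (t (u) (u))))  →  (q (q (u)))
normal form: (q (q (u)))

size = 3


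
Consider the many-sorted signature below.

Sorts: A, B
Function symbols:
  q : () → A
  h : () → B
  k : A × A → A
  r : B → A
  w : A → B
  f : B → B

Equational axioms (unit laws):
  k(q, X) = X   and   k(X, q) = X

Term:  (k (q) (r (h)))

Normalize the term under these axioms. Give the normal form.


1. (k (q) (r (h)))  →  (r (h))

normal form = (r (h))


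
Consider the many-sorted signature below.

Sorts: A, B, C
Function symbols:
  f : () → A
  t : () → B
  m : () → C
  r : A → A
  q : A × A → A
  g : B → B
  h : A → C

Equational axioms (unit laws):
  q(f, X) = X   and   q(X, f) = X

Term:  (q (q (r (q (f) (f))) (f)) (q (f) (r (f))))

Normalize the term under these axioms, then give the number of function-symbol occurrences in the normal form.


1. (q (q (r (q (f) (f))) (f)) (q (f) (r (f))))  →  (q (r (q (f) (f))) (q (f) (r (f))))
2. (q (r (q (f) (f))) (q (f) (r (f))))  →  (q (r (f)) (q (f) (r (f))))
3. (q (r (f)) (q (f) (r (f))))  →  (q (r (f)) (r (f)))
normal form: (q (r (f)) (r (f)))

size = 5


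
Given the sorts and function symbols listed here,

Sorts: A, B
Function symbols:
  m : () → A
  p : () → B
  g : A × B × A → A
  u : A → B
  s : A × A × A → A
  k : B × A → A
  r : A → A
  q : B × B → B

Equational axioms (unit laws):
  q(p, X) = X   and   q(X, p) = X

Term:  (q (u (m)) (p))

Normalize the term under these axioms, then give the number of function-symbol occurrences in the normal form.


size = 2

1. (q (u (m)) (p))  →  (u (m))
normal form: (u (m))


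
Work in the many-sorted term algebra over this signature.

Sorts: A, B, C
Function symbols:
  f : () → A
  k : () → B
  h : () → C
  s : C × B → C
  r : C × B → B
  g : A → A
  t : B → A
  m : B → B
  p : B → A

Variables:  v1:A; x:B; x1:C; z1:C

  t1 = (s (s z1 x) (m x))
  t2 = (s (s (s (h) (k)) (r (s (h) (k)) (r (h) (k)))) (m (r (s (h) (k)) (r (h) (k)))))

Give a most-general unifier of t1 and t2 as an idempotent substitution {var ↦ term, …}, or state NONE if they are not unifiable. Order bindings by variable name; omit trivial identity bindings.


{x ↦ (r (s (h) (k)) (r (h) (k))), z1 ↦ (s (h) (k))}


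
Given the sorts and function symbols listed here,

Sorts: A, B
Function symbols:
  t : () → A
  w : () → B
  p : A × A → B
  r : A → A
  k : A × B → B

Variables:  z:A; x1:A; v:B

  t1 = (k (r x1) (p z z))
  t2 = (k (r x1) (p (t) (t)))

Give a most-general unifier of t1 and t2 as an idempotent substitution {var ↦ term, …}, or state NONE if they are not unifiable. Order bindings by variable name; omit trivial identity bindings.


{z ↦ (t)}


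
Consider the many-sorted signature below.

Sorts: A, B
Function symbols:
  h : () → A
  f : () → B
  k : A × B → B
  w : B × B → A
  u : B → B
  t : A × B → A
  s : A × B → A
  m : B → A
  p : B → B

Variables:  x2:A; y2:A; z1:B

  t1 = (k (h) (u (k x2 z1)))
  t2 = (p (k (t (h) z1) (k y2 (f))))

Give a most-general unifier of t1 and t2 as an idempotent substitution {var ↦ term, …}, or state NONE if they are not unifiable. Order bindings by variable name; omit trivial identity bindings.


NONE (not unifiable)

head clash or occurs-check failure — not unifiable


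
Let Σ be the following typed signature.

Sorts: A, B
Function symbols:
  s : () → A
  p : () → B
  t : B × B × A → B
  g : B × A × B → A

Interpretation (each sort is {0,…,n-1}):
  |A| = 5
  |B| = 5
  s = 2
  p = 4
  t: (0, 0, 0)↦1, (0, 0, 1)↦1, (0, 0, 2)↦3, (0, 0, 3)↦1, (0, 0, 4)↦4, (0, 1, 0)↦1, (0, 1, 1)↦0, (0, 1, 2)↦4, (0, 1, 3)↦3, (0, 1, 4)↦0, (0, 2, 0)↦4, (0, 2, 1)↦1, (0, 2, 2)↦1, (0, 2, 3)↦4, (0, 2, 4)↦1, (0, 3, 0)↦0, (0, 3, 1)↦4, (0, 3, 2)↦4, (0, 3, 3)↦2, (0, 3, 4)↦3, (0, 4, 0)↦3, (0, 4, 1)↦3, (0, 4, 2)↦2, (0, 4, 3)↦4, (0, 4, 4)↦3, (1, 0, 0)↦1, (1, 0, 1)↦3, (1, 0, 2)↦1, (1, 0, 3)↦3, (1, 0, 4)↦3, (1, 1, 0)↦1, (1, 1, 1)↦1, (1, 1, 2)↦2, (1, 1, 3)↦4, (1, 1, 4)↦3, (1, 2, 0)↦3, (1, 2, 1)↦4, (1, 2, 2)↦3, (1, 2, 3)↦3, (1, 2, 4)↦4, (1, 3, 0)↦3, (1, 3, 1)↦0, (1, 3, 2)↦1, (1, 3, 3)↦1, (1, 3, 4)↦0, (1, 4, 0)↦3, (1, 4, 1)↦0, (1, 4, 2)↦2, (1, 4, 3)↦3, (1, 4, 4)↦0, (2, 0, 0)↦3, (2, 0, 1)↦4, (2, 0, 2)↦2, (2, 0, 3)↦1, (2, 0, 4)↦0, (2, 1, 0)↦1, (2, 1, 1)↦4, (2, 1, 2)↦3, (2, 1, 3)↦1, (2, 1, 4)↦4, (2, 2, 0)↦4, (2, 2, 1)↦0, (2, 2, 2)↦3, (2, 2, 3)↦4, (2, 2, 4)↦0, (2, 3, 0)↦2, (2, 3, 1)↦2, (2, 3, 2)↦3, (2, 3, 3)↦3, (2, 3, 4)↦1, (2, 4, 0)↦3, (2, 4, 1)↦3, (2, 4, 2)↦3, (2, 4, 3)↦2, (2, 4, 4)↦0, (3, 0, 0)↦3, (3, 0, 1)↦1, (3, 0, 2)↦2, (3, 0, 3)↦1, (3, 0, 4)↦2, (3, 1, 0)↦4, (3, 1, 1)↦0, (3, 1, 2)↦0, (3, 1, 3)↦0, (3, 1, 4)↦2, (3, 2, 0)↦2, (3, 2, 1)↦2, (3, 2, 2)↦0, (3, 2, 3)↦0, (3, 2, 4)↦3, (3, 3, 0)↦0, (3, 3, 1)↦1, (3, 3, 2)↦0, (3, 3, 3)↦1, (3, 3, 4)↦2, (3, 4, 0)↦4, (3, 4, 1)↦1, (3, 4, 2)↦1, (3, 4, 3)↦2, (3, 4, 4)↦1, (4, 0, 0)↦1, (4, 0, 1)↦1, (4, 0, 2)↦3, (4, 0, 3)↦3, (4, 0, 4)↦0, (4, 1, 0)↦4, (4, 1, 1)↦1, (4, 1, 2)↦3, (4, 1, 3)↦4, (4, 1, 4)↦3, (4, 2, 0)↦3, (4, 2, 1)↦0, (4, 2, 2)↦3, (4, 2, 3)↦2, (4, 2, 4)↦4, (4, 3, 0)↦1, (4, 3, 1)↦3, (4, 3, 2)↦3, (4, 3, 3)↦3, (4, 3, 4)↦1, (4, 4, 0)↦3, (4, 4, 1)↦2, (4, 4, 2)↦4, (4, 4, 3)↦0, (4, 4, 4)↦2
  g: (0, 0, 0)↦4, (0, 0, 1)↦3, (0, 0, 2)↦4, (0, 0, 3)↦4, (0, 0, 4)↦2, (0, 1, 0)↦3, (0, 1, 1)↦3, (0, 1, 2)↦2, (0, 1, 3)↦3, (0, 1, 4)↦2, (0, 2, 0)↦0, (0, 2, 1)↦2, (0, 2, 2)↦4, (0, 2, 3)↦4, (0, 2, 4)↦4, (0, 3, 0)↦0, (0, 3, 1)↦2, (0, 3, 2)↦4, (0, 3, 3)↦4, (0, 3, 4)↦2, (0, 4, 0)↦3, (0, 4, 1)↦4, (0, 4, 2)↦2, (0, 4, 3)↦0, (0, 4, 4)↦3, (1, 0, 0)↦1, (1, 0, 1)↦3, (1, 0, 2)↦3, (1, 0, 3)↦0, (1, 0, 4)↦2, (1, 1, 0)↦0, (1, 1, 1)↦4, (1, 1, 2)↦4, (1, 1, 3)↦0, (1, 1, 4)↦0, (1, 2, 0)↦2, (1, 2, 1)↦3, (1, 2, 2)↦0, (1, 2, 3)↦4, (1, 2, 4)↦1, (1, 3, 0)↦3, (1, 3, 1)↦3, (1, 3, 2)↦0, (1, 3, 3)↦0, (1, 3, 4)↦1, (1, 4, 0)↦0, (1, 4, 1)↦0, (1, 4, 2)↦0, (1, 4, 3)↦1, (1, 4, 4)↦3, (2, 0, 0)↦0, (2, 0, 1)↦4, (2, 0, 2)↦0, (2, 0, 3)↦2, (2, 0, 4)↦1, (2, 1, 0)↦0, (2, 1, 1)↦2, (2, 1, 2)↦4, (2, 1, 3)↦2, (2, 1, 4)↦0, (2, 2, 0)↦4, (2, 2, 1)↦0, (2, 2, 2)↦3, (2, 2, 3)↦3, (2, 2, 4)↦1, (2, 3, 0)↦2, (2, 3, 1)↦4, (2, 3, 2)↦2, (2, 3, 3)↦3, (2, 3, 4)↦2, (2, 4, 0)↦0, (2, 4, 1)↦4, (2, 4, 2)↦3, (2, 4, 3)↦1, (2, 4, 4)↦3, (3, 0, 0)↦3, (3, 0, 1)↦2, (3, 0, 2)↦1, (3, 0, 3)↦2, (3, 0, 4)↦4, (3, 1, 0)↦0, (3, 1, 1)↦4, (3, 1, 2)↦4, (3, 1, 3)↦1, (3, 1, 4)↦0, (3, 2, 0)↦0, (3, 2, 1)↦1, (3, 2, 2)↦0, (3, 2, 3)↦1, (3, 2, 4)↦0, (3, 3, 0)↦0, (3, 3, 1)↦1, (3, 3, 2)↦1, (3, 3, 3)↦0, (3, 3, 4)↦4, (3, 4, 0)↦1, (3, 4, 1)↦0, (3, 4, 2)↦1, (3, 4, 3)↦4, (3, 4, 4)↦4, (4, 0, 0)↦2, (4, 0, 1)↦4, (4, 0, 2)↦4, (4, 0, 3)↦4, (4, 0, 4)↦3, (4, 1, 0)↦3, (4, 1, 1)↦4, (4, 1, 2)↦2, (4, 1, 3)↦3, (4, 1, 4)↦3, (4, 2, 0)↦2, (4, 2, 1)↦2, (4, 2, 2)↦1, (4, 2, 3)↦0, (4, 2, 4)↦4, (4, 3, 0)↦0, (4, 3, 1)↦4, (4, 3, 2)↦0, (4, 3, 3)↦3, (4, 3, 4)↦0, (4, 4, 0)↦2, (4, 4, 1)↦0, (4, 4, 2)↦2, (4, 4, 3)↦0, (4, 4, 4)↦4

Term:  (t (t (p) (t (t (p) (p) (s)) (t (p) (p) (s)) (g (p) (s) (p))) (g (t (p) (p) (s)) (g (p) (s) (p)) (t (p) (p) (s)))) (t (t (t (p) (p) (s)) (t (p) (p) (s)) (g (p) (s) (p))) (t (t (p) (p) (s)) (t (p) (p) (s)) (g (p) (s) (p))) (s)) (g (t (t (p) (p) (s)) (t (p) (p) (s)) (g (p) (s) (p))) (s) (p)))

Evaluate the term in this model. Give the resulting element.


  p = 4
  p = 4
  p = 4
  s = 2
  (t (p) (p) (s)) = t(4, 4, 2) = 4
  p = 4
  p = 4
  s = 2
  (t (p) (p) (s)) = t(4, 4, 2) = 4
  p = 4
  s = 2
  p = 4
  (g (p) (s) (p)) = g(4, 2, 4) = 4
  (t (t (p) (p) (s)) (t (p) (p) (s)) (g (p) (s) (p))) = t(4, 4, 4) = 2
  p = 4
  p = 4
  s = 2
  (t (p) (p) (s)) = t(4, 4, 2) = 4
  p = 4
  s = 2
  p = 4
  (g (p) (s) (p)) = g(4, 2, 4) = 4
  p = 4
  p = 4
  s = 2
  (t (p) (p) (s)) = t(4, 4, 2) = 4
  (g (t (p) (p) (s)) (g (p) (s) (p)) (t (p) (p) (s))) = g(4, 4, 4) = 4
  (t (p) (t (t (p) (p) (s)) (t (p) (p) (s)) (g (p) (s) (p))) (g (t (p) (p) (s)) (g (p) (s) (p)) (t (p) (p) (s)))) = t(4, 2, 4) = 4
  p = 4
  p = 4
  s = 2
  (t (p) (p) (s)) = t(4, 4, 2) = 4
  p = 4
  p = 4
  s = 2
  (t (p) (p) (s)) = t(4, 4, 2) = 4
  p = 4
  s = 2
  p = 4
  (g (p) (s) (p)) = g(4, 2, 4) = 4
  (t (t (p) (p) (s)) (t (p) (p) (s)) (g (p) (s) (p))) = t(4, 4, 4) = 2
  p = 4
  p = 4
  s = 2
  (t (p) (p) (s)) = t(4, 4, 2) = 4
  p = 4
  p = 4
  s = 2
  (t (p) (p) (s)) = t(4, 4, 2) = 4
  p = 4
  s = 2
  p = 4
  (g (p) (s) (p)) = g(4, 2, 4) = 4
  (t (t (p) (p) (s)) (t (p) (p) (s)) (g (p) (s) (p))) = t(4, 4, 4) = 2
  s = 2
  (t (t (t (p) (p) (s)) (t (p) (p) (s)) (g (p) (s) (p))) (t (t (p) (p) (s)) (t (p) (p) (s)) (g (p) (s) (p))) (s)) = t(2, 2, 2) = 3
  p = 4
  p = 4
  s = 2
  (t (p) (p) (s)) = t(4, 4, 2) = 4
  p = 4
  p = 4
  s = 2
  (t (p) (p) (s)) = t(4, 4, 2) = 4
  p = 4
  s = 2
  p = 4
  (g (p) (s) (p)) = g(4, 2, 4) = 4
  (t (t (p) (p) (s)) (t (p) (p) (s)) (g (p) (s) (p))) = t(4, 4, 4) = 2
  s = 2
  p = 4
  (g (t (t (p) (p) (s)) (t (p) (p) (s)) (g (p) (s) (p))) (s) (p)) = g(2, 2, 4) = 1
  (t (t (p) (t (t (p) (p) (s)) (t (p) (p) (s)) (g (p) (s) (p))) (g (t (p) (p) (s)) (g (p) (s) (p)) (t (p) (p) (s)))) (t (t (t (p) (p) (s)) (t (p) (p) (s)) (g (p) (s) (p))) (t (t (p) (p) (s)) (t (p) (p) (s)) (g (p) (s) (p))) (s)) (g (t (t (p) (p) (s)) (t (p) (p) (s)) (g (p) (s) (p))) (s) (p))) = t(4, 3, 1) = 3

value = 3
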